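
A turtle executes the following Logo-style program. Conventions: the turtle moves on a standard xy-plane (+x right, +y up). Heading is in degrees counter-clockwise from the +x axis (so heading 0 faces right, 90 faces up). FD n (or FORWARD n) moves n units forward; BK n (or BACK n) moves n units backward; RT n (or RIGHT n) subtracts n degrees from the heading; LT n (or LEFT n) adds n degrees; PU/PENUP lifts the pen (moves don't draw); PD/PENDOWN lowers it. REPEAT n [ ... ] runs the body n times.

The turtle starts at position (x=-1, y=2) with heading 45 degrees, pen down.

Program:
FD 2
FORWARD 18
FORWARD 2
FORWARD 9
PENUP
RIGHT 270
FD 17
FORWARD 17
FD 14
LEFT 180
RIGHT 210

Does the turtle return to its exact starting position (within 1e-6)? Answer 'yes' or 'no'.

Answer: no

Derivation:
Executing turtle program step by step:
Start: pos=(-1,2), heading=45, pen down
FD 2: (-1,2) -> (0.414,3.414) [heading=45, draw]
FD 18: (0.414,3.414) -> (13.142,16.142) [heading=45, draw]
FD 2: (13.142,16.142) -> (14.556,17.556) [heading=45, draw]
FD 9: (14.556,17.556) -> (20.92,23.92) [heading=45, draw]
PU: pen up
RT 270: heading 45 -> 135
FD 17: (20.92,23.92) -> (8.899,35.941) [heading=135, move]
FD 17: (8.899,35.941) -> (-3.121,47.962) [heading=135, move]
FD 14: (-3.121,47.962) -> (-13.021,57.861) [heading=135, move]
LT 180: heading 135 -> 315
RT 210: heading 315 -> 105
Final: pos=(-13.021,57.861), heading=105, 4 segment(s) drawn

Start position: (-1, 2)
Final position: (-13.021, 57.861)
Distance = 57.14; >= 1e-6 -> NOT closed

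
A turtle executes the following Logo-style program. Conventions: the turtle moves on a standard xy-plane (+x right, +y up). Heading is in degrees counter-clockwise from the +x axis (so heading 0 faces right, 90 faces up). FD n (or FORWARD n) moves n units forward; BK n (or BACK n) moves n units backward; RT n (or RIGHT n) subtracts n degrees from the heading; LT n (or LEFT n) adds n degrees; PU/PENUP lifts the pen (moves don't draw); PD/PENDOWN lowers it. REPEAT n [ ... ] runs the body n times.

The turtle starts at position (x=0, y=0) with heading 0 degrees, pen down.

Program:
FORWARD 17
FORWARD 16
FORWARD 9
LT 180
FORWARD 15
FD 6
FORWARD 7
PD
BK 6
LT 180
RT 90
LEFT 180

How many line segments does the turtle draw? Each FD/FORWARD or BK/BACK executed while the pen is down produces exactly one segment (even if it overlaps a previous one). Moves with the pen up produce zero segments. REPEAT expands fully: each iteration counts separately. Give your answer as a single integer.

Answer: 7

Derivation:
Executing turtle program step by step:
Start: pos=(0,0), heading=0, pen down
FD 17: (0,0) -> (17,0) [heading=0, draw]
FD 16: (17,0) -> (33,0) [heading=0, draw]
FD 9: (33,0) -> (42,0) [heading=0, draw]
LT 180: heading 0 -> 180
FD 15: (42,0) -> (27,0) [heading=180, draw]
FD 6: (27,0) -> (21,0) [heading=180, draw]
FD 7: (21,0) -> (14,0) [heading=180, draw]
PD: pen down
BK 6: (14,0) -> (20,0) [heading=180, draw]
LT 180: heading 180 -> 0
RT 90: heading 0 -> 270
LT 180: heading 270 -> 90
Final: pos=(20,0), heading=90, 7 segment(s) drawn
Segments drawn: 7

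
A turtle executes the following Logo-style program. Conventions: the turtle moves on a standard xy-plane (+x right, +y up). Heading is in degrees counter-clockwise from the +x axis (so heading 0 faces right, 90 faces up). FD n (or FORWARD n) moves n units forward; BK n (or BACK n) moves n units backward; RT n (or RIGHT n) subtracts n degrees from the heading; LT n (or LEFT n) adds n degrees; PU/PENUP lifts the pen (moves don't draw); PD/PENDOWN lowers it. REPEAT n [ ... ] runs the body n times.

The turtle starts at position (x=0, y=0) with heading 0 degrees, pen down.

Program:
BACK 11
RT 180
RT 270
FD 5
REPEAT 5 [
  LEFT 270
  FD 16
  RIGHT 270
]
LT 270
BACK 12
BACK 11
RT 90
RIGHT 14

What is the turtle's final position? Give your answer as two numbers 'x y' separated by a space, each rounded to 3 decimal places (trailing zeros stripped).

Executing turtle program step by step:
Start: pos=(0,0), heading=0, pen down
BK 11: (0,0) -> (-11,0) [heading=0, draw]
RT 180: heading 0 -> 180
RT 270: heading 180 -> 270
FD 5: (-11,0) -> (-11,-5) [heading=270, draw]
REPEAT 5 [
  -- iteration 1/5 --
  LT 270: heading 270 -> 180
  FD 16: (-11,-5) -> (-27,-5) [heading=180, draw]
  RT 270: heading 180 -> 270
  -- iteration 2/5 --
  LT 270: heading 270 -> 180
  FD 16: (-27,-5) -> (-43,-5) [heading=180, draw]
  RT 270: heading 180 -> 270
  -- iteration 3/5 --
  LT 270: heading 270 -> 180
  FD 16: (-43,-5) -> (-59,-5) [heading=180, draw]
  RT 270: heading 180 -> 270
  -- iteration 4/5 --
  LT 270: heading 270 -> 180
  FD 16: (-59,-5) -> (-75,-5) [heading=180, draw]
  RT 270: heading 180 -> 270
  -- iteration 5/5 --
  LT 270: heading 270 -> 180
  FD 16: (-75,-5) -> (-91,-5) [heading=180, draw]
  RT 270: heading 180 -> 270
]
LT 270: heading 270 -> 180
BK 12: (-91,-5) -> (-79,-5) [heading=180, draw]
BK 11: (-79,-5) -> (-68,-5) [heading=180, draw]
RT 90: heading 180 -> 90
RT 14: heading 90 -> 76
Final: pos=(-68,-5), heading=76, 9 segment(s) drawn

Answer: -68 -5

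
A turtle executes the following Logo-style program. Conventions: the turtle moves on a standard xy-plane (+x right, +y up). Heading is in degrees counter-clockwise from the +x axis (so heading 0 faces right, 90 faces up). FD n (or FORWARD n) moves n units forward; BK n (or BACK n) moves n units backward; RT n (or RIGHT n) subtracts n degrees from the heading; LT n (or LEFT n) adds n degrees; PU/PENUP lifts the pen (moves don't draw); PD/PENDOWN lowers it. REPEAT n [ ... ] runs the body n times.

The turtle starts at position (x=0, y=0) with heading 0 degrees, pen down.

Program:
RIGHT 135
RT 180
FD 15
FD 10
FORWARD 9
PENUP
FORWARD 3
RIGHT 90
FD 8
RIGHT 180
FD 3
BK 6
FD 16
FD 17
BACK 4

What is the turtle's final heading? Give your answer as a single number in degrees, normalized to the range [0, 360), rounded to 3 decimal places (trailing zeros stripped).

Executing turtle program step by step:
Start: pos=(0,0), heading=0, pen down
RT 135: heading 0 -> 225
RT 180: heading 225 -> 45
FD 15: (0,0) -> (10.607,10.607) [heading=45, draw]
FD 10: (10.607,10.607) -> (17.678,17.678) [heading=45, draw]
FD 9: (17.678,17.678) -> (24.042,24.042) [heading=45, draw]
PU: pen up
FD 3: (24.042,24.042) -> (26.163,26.163) [heading=45, move]
RT 90: heading 45 -> 315
FD 8: (26.163,26.163) -> (31.82,20.506) [heading=315, move]
RT 180: heading 315 -> 135
FD 3: (31.82,20.506) -> (29.698,22.627) [heading=135, move]
BK 6: (29.698,22.627) -> (33.941,18.385) [heading=135, move]
FD 16: (33.941,18.385) -> (22.627,29.698) [heading=135, move]
FD 17: (22.627,29.698) -> (10.607,41.719) [heading=135, move]
BK 4: (10.607,41.719) -> (13.435,38.891) [heading=135, move]
Final: pos=(13.435,38.891), heading=135, 3 segment(s) drawn

Answer: 135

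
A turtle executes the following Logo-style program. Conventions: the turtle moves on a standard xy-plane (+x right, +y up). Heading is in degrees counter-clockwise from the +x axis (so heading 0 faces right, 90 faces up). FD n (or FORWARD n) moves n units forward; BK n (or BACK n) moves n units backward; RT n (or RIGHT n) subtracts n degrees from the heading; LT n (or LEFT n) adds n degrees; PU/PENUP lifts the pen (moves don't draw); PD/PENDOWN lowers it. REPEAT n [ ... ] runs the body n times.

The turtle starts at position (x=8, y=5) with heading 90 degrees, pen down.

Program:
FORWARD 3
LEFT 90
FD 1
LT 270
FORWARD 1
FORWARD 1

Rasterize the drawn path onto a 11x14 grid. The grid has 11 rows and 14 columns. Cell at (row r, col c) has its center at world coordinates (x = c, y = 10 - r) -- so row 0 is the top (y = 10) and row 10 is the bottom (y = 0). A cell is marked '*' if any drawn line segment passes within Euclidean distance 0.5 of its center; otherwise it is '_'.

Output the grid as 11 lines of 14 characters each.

Answer: _______*______
_______*______
_______**_____
________*_____
________*_____
________*_____
______________
______________
______________
______________
______________

Derivation:
Segment 0: (8,5) -> (8,8)
Segment 1: (8,8) -> (7,8)
Segment 2: (7,8) -> (7,9)
Segment 3: (7,9) -> (7,10)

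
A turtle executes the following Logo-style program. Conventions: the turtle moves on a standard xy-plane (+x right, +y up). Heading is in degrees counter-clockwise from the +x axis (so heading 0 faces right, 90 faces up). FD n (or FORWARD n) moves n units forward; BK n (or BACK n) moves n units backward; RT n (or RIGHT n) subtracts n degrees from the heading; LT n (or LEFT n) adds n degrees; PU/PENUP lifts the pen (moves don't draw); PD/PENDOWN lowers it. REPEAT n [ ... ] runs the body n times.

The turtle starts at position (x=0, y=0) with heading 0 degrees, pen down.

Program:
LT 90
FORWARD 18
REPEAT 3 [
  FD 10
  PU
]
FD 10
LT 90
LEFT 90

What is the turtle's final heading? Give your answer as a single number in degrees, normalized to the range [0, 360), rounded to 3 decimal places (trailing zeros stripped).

Answer: 270

Derivation:
Executing turtle program step by step:
Start: pos=(0,0), heading=0, pen down
LT 90: heading 0 -> 90
FD 18: (0,0) -> (0,18) [heading=90, draw]
REPEAT 3 [
  -- iteration 1/3 --
  FD 10: (0,18) -> (0,28) [heading=90, draw]
  PU: pen up
  -- iteration 2/3 --
  FD 10: (0,28) -> (0,38) [heading=90, move]
  PU: pen up
  -- iteration 3/3 --
  FD 10: (0,38) -> (0,48) [heading=90, move]
  PU: pen up
]
FD 10: (0,48) -> (0,58) [heading=90, move]
LT 90: heading 90 -> 180
LT 90: heading 180 -> 270
Final: pos=(0,58), heading=270, 2 segment(s) drawn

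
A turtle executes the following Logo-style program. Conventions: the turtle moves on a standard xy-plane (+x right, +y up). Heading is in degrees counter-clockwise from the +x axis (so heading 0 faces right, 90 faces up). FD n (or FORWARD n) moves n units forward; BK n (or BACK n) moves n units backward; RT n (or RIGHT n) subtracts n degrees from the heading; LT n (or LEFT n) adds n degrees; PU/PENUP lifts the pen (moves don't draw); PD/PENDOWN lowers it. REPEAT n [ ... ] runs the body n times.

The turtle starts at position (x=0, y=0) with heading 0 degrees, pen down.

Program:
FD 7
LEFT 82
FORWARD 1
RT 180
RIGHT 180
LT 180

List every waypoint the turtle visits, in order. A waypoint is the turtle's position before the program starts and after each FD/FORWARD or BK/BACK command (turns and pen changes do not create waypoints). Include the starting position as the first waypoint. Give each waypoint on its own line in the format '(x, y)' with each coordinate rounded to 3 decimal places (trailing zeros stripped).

Answer: (0, 0)
(7, 0)
(7.139, 0.99)

Derivation:
Executing turtle program step by step:
Start: pos=(0,0), heading=0, pen down
FD 7: (0,0) -> (7,0) [heading=0, draw]
LT 82: heading 0 -> 82
FD 1: (7,0) -> (7.139,0.99) [heading=82, draw]
RT 180: heading 82 -> 262
RT 180: heading 262 -> 82
LT 180: heading 82 -> 262
Final: pos=(7.139,0.99), heading=262, 2 segment(s) drawn
Waypoints (3 total):
(0, 0)
(7, 0)
(7.139, 0.99)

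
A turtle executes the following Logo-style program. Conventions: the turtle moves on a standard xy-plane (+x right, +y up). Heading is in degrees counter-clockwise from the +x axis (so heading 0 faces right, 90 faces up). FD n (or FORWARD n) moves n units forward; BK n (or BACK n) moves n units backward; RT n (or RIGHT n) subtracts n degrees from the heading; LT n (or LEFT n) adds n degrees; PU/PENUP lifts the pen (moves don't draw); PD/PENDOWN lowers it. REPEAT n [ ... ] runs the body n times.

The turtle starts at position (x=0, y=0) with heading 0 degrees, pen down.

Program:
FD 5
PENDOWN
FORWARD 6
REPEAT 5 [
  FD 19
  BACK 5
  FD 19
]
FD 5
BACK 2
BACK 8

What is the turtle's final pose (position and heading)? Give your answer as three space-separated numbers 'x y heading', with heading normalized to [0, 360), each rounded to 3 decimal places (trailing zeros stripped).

Answer: 171 0 0

Derivation:
Executing turtle program step by step:
Start: pos=(0,0), heading=0, pen down
FD 5: (0,0) -> (5,0) [heading=0, draw]
PD: pen down
FD 6: (5,0) -> (11,0) [heading=0, draw]
REPEAT 5 [
  -- iteration 1/5 --
  FD 19: (11,0) -> (30,0) [heading=0, draw]
  BK 5: (30,0) -> (25,0) [heading=0, draw]
  FD 19: (25,0) -> (44,0) [heading=0, draw]
  -- iteration 2/5 --
  FD 19: (44,0) -> (63,0) [heading=0, draw]
  BK 5: (63,0) -> (58,0) [heading=0, draw]
  FD 19: (58,0) -> (77,0) [heading=0, draw]
  -- iteration 3/5 --
  FD 19: (77,0) -> (96,0) [heading=0, draw]
  BK 5: (96,0) -> (91,0) [heading=0, draw]
  FD 19: (91,0) -> (110,0) [heading=0, draw]
  -- iteration 4/5 --
  FD 19: (110,0) -> (129,0) [heading=0, draw]
  BK 5: (129,0) -> (124,0) [heading=0, draw]
  FD 19: (124,0) -> (143,0) [heading=0, draw]
  -- iteration 5/5 --
  FD 19: (143,0) -> (162,0) [heading=0, draw]
  BK 5: (162,0) -> (157,0) [heading=0, draw]
  FD 19: (157,0) -> (176,0) [heading=0, draw]
]
FD 5: (176,0) -> (181,0) [heading=0, draw]
BK 2: (181,0) -> (179,0) [heading=0, draw]
BK 8: (179,0) -> (171,0) [heading=0, draw]
Final: pos=(171,0), heading=0, 20 segment(s) drawn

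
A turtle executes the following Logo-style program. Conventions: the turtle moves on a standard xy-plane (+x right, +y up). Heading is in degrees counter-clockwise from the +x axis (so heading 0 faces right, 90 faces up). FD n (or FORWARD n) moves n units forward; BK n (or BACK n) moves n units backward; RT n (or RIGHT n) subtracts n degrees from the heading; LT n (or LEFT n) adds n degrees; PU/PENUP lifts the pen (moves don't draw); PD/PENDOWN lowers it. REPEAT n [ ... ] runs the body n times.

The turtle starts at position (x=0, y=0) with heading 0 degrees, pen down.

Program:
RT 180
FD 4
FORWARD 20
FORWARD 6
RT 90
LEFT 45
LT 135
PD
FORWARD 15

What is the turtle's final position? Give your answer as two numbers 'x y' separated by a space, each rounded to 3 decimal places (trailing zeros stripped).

Answer: -30 -15

Derivation:
Executing turtle program step by step:
Start: pos=(0,0), heading=0, pen down
RT 180: heading 0 -> 180
FD 4: (0,0) -> (-4,0) [heading=180, draw]
FD 20: (-4,0) -> (-24,0) [heading=180, draw]
FD 6: (-24,0) -> (-30,0) [heading=180, draw]
RT 90: heading 180 -> 90
LT 45: heading 90 -> 135
LT 135: heading 135 -> 270
PD: pen down
FD 15: (-30,0) -> (-30,-15) [heading=270, draw]
Final: pos=(-30,-15), heading=270, 4 segment(s) drawn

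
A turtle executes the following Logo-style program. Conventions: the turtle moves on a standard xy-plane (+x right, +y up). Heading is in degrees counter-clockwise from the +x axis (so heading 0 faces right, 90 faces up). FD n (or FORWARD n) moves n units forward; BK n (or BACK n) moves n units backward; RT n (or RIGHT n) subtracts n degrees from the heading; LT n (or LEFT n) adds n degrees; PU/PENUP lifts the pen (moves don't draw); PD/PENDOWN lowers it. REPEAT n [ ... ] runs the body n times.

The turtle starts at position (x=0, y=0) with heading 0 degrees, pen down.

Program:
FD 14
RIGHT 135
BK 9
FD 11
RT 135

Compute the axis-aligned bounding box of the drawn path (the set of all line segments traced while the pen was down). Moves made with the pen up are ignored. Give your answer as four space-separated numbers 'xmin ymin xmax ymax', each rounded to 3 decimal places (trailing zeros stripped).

Answer: 0 -1.414 20.364 6.364

Derivation:
Executing turtle program step by step:
Start: pos=(0,0), heading=0, pen down
FD 14: (0,0) -> (14,0) [heading=0, draw]
RT 135: heading 0 -> 225
BK 9: (14,0) -> (20.364,6.364) [heading=225, draw]
FD 11: (20.364,6.364) -> (12.586,-1.414) [heading=225, draw]
RT 135: heading 225 -> 90
Final: pos=(12.586,-1.414), heading=90, 3 segment(s) drawn

Segment endpoints: x in {0, 12.586, 14, 20.364}, y in {-1.414, 0, 6.364}
xmin=0, ymin=-1.414, xmax=20.364, ymax=6.364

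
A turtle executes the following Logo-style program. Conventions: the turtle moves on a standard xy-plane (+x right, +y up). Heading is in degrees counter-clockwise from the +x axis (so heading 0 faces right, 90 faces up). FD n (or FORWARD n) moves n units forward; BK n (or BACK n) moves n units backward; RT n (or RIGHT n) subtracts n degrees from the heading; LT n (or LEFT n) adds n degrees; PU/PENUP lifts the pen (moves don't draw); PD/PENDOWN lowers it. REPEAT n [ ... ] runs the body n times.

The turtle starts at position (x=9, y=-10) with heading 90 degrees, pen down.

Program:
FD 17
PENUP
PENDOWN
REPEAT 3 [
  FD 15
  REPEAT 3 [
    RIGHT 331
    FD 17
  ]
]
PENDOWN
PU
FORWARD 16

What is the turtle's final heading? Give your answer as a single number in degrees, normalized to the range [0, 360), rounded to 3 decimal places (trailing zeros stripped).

Answer: 351

Derivation:
Executing turtle program step by step:
Start: pos=(9,-10), heading=90, pen down
FD 17: (9,-10) -> (9,7) [heading=90, draw]
PU: pen up
PD: pen down
REPEAT 3 [
  -- iteration 1/3 --
  FD 15: (9,7) -> (9,22) [heading=90, draw]
  REPEAT 3 [
    -- iteration 1/3 --
    RT 331: heading 90 -> 119
    FD 17: (9,22) -> (0.758,36.869) [heading=119, draw]
    -- iteration 2/3 --
    RT 331: heading 119 -> 148
    FD 17: (0.758,36.869) -> (-13.659,45.877) [heading=148, draw]
    -- iteration 3/3 --
    RT 331: heading 148 -> 177
    FD 17: (-13.659,45.877) -> (-30.635,46.767) [heading=177, draw]
  ]
  -- iteration 2/3 --
  FD 15: (-30.635,46.767) -> (-45.615,47.552) [heading=177, draw]
  REPEAT 3 [
    -- iteration 1/3 --
    RT 331: heading 177 -> 206
    FD 17: (-45.615,47.552) -> (-60.894,40.1) [heading=206, draw]
    -- iteration 2/3 --
    RT 331: heading 206 -> 235
    FD 17: (-60.894,40.1) -> (-70.645,26.174) [heading=235, draw]
    -- iteration 3/3 --
    RT 331: heading 235 -> 264
    FD 17: (-70.645,26.174) -> (-72.422,9.267) [heading=264, draw]
  ]
  -- iteration 3/3 --
  FD 15: (-72.422,9.267) -> (-73.99,-5.651) [heading=264, draw]
  REPEAT 3 [
    -- iteration 1/3 --
    RT 331: heading 264 -> 293
    FD 17: (-73.99,-5.651) -> (-67.348,-21.299) [heading=293, draw]
    -- iteration 2/3 --
    RT 331: heading 293 -> 322
    FD 17: (-67.348,-21.299) -> (-53.951,-31.766) [heading=322, draw]
    -- iteration 3/3 --
    RT 331: heading 322 -> 351
    FD 17: (-53.951,-31.766) -> (-37.161,-34.425) [heading=351, draw]
  ]
]
PD: pen down
PU: pen up
FD 16: (-37.161,-34.425) -> (-21.358,-36.928) [heading=351, move]
Final: pos=(-21.358,-36.928), heading=351, 13 segment(s) drawn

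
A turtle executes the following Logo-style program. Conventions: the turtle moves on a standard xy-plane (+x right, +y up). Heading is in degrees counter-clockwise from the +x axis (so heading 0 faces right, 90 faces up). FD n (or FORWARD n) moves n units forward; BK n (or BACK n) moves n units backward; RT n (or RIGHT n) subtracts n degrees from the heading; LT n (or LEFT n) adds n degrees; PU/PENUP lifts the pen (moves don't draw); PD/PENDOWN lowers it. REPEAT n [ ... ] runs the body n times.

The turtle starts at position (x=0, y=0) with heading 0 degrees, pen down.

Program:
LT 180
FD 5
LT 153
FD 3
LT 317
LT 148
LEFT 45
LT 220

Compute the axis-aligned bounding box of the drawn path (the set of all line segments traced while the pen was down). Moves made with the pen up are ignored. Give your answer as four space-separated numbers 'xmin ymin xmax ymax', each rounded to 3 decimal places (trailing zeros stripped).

Answer: -5 -1.362 0 0

Derivation:
Executing turtle program step by step:
Start: pos=(0,0), heading=0, pen down
LT 180: heading 0 -> 180
FD 5: (0,0) -> (-5,0) [heading=180, draw]
LT 153: heading 180 -> 333
FD 3: (-5,0) -> (-2.327,-1.362) [heading=333, draw]
LT 317: heading 333 -> 290
LT 148: heading 290 -> 78
LT 45: heading 78 -> 123
LT 220: heading 123 -> 343
Final: pos=(-2.327,-1.362), heading=343, 2 segment(s) drawn

Segment endpoints: x in {-5, -2.327, 0}, y in {-1.362, 0, 0}
xmin=-5, ymin=-1.362, xmax=0, ymax=0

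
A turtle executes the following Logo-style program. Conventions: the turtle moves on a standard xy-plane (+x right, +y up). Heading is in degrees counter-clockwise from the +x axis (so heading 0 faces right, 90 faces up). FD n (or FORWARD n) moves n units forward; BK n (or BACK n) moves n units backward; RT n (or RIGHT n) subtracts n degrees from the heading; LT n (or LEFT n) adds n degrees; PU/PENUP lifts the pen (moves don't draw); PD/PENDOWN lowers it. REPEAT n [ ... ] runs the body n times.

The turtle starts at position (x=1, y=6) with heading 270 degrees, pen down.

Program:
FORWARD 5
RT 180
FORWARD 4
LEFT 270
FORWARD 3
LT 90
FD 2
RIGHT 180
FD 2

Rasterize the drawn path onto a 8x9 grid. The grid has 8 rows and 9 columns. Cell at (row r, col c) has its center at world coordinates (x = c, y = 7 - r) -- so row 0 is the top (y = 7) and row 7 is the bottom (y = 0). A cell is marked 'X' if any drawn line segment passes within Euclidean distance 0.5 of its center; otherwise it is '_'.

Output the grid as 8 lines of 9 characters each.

Answer: ____X____
_X__X____
_XXXX____
_X_______
_X_______
_X_______
_X_______
_________

Derivation:
Segment 0: (1,6) -> (1,1)
Segment 1: (1,1) -> (1,5)
Segment 2: (1,5) -> (4,5)
Segment 3: (4,5) -> (4,7)
Segment 4: (4,7) -> (4,5)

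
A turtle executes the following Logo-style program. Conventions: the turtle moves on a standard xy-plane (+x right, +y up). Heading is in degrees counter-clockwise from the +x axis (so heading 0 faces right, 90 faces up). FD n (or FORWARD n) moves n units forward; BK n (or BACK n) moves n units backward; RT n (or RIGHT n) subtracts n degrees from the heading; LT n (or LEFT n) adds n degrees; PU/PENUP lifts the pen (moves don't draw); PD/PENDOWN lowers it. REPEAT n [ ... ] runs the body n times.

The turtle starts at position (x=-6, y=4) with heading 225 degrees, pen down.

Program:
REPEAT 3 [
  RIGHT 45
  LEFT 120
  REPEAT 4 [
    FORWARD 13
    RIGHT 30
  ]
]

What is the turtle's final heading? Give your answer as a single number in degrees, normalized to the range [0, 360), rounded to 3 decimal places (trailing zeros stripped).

Answer: 90

Derivation:
Executing turtle program step by step:
Start: pos=(-6,4), heading=225, pen down
REPEAT 3 [
  -- iteration 1/3 --
  RT 45: heading 225 -> 180
  LT 120: heading 180 -> 300
  REPEAT 4 [
    -- iteration 1/4 --
    FD 13: (-6,4) -> (0.5,-7.258) [heading=300, draw]
    RT 30: heading 300 -> 270
    -- iteration 2/4 --
    FD 13: (0.5,-7.258) -> (0.5,-20.258) [heading=270, draw]
    RT 30: heading 270 -> 240
    -- iteration 3/4 --
    FD 13: (0.5,-20.258) -> (-6,-31.517) [heading=240, draw]
    RT 30: heading 240 -> 210
    -- iteration 4/4 --
    FD 13: (-6,-31.517) -> (-17.258,-38.017) [heading=210, draw]
    RT 30: heading 210 -> 180
  ]
  -- iteration 2/3 --
  RT 45: heading 180 -> 135
  LT 120: heading 135 -> 255
  REPEAT 4 [
    -- iteration 1/4 --
    FD 13: (-17.258,-38.017) -> (-20.623,-50.574) [heading=255, draw]
    RT 30: heading 255 -> 225
    -- iteration 2/4 --
    FD 13: (-20.623,-50.574) -> (-29.815,-59.766) [heading=225, draw]
    RT 30: heading 225 -> 195
    -- iteration 3/4 --
    FD 13: (-29.815,-59.766) -> (-42.372,-63.131) [heading=195, draw]
    RT 30: heading 195 -> 165
    -- iteration 4/4 --
    FD 13: (-42.372,-63.131) -> (-54.929,-59.766) [heading=165, draw]
    RT 30: heading 165 -> 135
  ]
  -- iteration 3/3 --
  RT 45: heading 135 -> 90
  LT 120: heading 90 -> 210
  REPEAT 4 [
    -- iteration 1/4 --
    FD 13: (-54.929,-59.766) -> (-66.188,-66.266) [heading=210, draw]
    RT 30: heading 210 -> 180
    -- iteration 2/4 --
    FD 13: (-66.188,-66.266) -> (-79.188,-66.266) [heading=180, draw]
    RT 30: heading 180 -> 150
    -- iteration 3/4 --
    FD 13: (-79.188,-66.266) -> (-90.446,-59.766) [heading=150, draw]
    RT 30: heading 150 -> 120
    -- iteration 4/4 --
    FD 13: (-90.446,-59.766) -> (-96.946,-48.508) [heading=120, draw]
    RT 30: heading 120 -> 90
  ]
]
Final: pos=(-96.946,-48.508), heading=90, 12 segment(s) drawn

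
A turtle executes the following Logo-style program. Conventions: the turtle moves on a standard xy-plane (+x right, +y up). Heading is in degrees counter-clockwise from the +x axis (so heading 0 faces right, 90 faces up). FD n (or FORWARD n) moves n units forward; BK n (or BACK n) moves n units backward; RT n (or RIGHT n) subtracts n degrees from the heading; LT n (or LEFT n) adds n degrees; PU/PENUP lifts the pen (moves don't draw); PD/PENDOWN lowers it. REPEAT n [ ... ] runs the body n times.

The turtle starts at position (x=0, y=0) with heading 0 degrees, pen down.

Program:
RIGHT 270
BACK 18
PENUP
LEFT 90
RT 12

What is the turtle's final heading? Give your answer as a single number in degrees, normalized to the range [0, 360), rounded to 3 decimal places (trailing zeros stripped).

Answer: 168

Derivation:
Executing turtle program step by step:
Start: pos=(0,0), heading=0, pen down
RT 270: heading 0 -> 90
BK 18: (0,0) -> (0,-18) [heading=90, draw]
PU: pen up
LT 90: heading 90 -> 180
RT 12: heading 180 -> 168
Final: pos=(0,-18), heading=168, 1 segment(s) drawn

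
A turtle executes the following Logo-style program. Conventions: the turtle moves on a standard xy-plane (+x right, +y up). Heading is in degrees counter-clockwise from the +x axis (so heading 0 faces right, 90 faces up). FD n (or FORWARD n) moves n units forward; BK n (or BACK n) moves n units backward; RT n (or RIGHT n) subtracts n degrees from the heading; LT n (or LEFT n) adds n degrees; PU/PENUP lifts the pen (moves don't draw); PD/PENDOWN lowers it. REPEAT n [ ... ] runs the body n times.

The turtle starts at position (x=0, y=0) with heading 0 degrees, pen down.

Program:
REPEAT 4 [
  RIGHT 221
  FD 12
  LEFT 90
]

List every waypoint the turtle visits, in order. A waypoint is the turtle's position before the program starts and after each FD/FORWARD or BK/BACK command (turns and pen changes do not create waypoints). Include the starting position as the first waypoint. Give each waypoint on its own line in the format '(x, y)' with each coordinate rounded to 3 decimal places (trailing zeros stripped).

Executing turtle program step by step:
Start: pos=(0,0), heading=0, pen down
REPEAT 4 [
  -- iteration 1/4 --
  RT 221: heading 0 -> 139
  FD 12: (0,0) -> (-9.057,7.873) [heading=139, draw]
  LT 90: heading 139 -> 229
  -- iteration 2/4 --
  RT 221: heading 229 -> 8
  FD 12: (-9.057,7.873) -> (2.827,9.543) [heading=8, draw]
  LT 90: heading 8 -> 98
  -- iteration 3/4 --
  RT 221: heading 98 -> 237
  FD 12: (2.827,9.543) -> (-3.709,-0.521) [heading=237, draw]
  LT 90: heading 237 -> 327
  -- iteration 4/4 --
  RT 221: heading 327 -> 106
  FD 12: (-3.709,-0.521) -> (-7.017,11.014) [heading=106, draw]
  LT 90: heading 106 -> 196
]
Final: pos=(-7.017,11.014), heading=196, 4 segment(s) drawn
Waypoints (5 total):
(0, 0)
(-9.057, 7.873)
(2.827, 9.543)
(-3.709, -0.521)
(-7.017, 11.014)

Answer: (0, 0)
(-9.057, 7.873)
(2.827, 9.543)
(-3.709, -0.521)
(-7.017, 11.014)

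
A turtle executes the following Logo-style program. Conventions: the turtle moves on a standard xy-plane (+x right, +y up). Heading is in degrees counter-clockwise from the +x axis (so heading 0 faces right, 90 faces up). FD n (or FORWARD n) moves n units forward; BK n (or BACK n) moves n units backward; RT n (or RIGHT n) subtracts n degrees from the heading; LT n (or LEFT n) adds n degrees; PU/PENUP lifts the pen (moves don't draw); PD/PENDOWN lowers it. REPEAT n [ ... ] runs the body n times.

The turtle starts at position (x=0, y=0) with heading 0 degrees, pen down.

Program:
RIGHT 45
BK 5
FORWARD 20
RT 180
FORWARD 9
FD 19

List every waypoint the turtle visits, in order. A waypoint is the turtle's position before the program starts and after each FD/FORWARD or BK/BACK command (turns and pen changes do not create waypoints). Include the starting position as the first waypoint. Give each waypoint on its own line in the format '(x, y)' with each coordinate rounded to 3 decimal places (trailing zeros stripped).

Executing turtle program step by step:
Start: pos=(0,0), heading=0, pen down
RT 45: heading 0 -> 315
BK 5: (0,0) -> (-3.536,3.536) [heading=315, draw]
FD 20: (-3.536,3.536) -> (10.607,-10.607) [heading=315, draw]
RT 180: heading 315 -> 135
FD 9: (10.607,-10.607) -> (4.243,-4.243) [heading=135, draw]
FD 19: (4.243,-4.243) -> (-9.192,9.192) [heading=135, draw]
Final: pos=(-9.192,9.192), heading=135, 4 segment(s) drawn
Waypoints (5 total):
(0, 0)
(-3.536, 3.536)
(10.607, -10.607)
(4.243, -4.243)
(-9.192, 9.192)

Answer: (0, 0)
(-3.536, 3.536)
(10.607, -10.607)
(4.243, -4.243)
(-9.192, 9.192)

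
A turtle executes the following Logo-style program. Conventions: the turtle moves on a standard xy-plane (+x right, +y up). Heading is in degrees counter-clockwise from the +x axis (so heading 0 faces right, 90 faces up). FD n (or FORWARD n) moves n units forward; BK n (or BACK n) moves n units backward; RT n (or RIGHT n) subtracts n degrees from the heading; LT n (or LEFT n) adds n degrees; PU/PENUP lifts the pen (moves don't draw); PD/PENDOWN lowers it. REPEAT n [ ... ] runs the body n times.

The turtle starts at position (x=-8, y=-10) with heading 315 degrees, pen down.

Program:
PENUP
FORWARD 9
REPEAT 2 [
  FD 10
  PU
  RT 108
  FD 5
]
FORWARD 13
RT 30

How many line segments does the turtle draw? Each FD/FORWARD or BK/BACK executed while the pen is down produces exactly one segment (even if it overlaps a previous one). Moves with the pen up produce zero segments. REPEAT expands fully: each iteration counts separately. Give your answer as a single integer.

Executing turtle program step by step:
Start: pos=(-8,-10), heading=315, pen down
PU: pen up
FD 9: (-8,-10) -> (-1.636,-16.364) [heading=315, move]
REPEAT 2 [
  -- iteration 1/2 --
  FD 10: (-1.636,-16.364) -> (5.435,-23.435) [heading=315, move]
  PU: pen up
  RT 108: heading 315 -> 207
  FD 5: (5.435,-23.435) -> (0.98,-25.705) [heading=207, move]
  -- iteration 2/2 --
  FD 10: (0.98,-25.705) -> (-7.93,-30.245) [heading=207, move]
  PU: pen up
  RT 108: heading 207 -> 99
  FD 5: (-7.93,-30.245) -> (-8.712,-25.306) [heading=99, move]
]
FD 13: (-8.712,-25.306) -> (-10.746,-12.466) [heading=99, move]
RT 30: heading 99 -> 69
Final: pos=(-10.746,-12.466), heading=69, 0 segment(s) drawn
Segments drawn: 0

Answer: 0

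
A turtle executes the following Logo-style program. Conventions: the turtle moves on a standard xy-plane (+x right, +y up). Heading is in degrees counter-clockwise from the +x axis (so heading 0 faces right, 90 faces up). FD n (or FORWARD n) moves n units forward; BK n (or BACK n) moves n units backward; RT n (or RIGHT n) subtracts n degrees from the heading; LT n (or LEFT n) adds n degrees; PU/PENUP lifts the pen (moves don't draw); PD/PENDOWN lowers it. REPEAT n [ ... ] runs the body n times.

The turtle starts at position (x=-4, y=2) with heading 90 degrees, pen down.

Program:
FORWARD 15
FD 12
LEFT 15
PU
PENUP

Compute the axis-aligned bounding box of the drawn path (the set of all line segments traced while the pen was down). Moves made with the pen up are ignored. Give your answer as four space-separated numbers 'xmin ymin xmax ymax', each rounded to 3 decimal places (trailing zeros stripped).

Executing turtle program step by step:
Start: pos=(-4,2), heading=90, pen down
FD 15: (-4,2) -> (-4,17) [heading=90, draw]
FD 12: (-4,17) -> (-4,29) [heading=90, draw]
LT 15: heading 90 -> 105
PU: pen up
PU: pen up
Final: pos=(-4,29), heading=105, 2 segment(s) drawn

Segment endpoints: x in {-4, -4, -4}, y in {2, 17, 29}
xmin=-4, ymin=2, xmax=-4, ymax=29

Answer: -4 2 -4 29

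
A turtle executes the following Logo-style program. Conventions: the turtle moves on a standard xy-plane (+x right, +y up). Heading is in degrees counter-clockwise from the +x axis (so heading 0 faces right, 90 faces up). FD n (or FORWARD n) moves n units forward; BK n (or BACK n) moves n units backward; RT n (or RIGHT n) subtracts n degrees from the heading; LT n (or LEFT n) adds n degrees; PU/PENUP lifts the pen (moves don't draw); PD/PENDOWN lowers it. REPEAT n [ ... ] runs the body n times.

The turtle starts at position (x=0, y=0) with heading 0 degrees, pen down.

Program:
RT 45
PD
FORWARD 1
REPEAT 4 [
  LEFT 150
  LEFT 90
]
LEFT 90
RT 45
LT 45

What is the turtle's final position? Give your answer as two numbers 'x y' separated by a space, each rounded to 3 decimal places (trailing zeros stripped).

Executing turtle program step by step:
Start: pos=(0,0), heading=0, pen down
RT 45: heading 0 -> 315
PD: pen down
FD 1: (0,0) -> (0.707,-0.707) [heading=315, draw]
REPEAT 4 [
  -- iteration 1/4 --
  LT 150: heading 315 -> 105
  LT 90: heading 105 -> 195
  -- iteration 2/4 --
  LT 150: heading 195 -> 345
  LT 90: heading 345 -> 75
  -- iteration 3/4 --
  LT 150: heading 75 -> 225
  LT 90: heading 225 -> 315
  -- iteration 4/4 --
  LT 150: heading 315 -> 105
  LT 90: heading 105 -> 195
]
LT 90: heading 195 -> 285
RT 45: heading 285 -> 240
LT 45: heading 240 -> 285
Final: pos=(0.707,-0.707), heading=285, 1 segment(s) drawn

Answer: 0.707 -0.707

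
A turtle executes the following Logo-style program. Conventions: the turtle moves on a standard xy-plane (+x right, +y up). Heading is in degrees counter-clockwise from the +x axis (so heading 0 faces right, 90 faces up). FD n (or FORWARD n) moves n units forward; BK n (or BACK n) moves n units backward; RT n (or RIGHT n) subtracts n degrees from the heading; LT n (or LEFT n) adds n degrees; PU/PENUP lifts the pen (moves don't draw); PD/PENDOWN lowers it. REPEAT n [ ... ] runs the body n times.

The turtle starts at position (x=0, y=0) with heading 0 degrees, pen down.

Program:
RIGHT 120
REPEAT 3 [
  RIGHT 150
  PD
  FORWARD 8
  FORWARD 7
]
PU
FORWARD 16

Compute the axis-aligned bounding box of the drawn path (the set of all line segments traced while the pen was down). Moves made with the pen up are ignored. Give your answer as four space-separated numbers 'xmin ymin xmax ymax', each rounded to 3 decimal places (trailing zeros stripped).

Executing turtle program step by step:
Start: pos=(0,0), heading=0, pen down
RT 120: heading 0 -> 240
REPEAT 3 [
  -- iteration 1/3 --
  RT 150: heading 240 -> 90
  PD: pen down
  FD 8: (0,0) -> (0,8) [heading=90, draw]
  FD 7: (0,8) -> (0,15) [heading=90, draw]
  -- iteration 2/3 --
  RT 150: heading 90 -> 300
  PD: pen down
  FD 8: (0,15) -> (4,8.072) [heading=300, draw]
  FD 7: (4,8.072) -> (7.5,2.01) [heading=300, draw]
  -- iteration 3/3 --
  RT 150: heading 300 -> 150
  PD: pen down
  FD 8: (7.5,2.01) -> (0.572,6.01) [heading=150, draw]
  FD 7: (0.572,6.01) -> (-5.49,9.51) [heading=150, draw]
]
PU: pen up
FD 16: (-5.49,9.51) -> (-19.347,17.51) [heading=150, move]
Final: pos=(-19.347,17.51), heading=150, 6 segment(s) drawn

Segment endpoints: x in {-5.49, 0, 0, 0, 0.572, 4, 7.5}, y in {0, 2.01, 6.01, 8, 8.072, 9.51, 15}
xmin=-5.49, ymin=0, xmax=7.5, ymax=15

Answer: -5.49 0 7.5 15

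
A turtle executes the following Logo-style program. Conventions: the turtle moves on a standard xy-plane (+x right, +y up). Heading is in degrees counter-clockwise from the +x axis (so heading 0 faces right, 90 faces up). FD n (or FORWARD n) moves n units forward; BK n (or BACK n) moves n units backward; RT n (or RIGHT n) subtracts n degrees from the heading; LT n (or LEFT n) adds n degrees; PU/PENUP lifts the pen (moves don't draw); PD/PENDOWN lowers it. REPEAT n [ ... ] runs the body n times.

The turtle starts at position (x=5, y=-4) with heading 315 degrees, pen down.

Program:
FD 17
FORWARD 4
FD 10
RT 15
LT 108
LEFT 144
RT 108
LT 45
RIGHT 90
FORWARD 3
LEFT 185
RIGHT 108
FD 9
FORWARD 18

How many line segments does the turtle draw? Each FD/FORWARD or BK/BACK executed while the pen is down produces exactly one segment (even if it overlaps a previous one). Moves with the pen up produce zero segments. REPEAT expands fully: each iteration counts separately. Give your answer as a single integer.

Answer: 6

Derivation:
Executing turtle program step by step:
Start: pos=(5,-4), heading=315, pen down
FD 17: (5,-4) -> (17.021,-16.021) [heading=315, draw]
FD 4: (17.021,-16.021) -> (19.849,-18.849) [heading=315, draw]
FD 10: (19.849,-18.849) -> (26.92,-25.92) [heading=315, draw]
RT 15: heading 315 -> 300
LT 108: heading 300 -> 48
LT 144: heading 48 -> 192
RT 108: heading 192 -> 84
LT 45: heading 84 -> 129
RT 90: heading 129 -> 39
FD 3: (26.92,-25.92) -> (29.252,-24.032) [heading=39, draw]
LT 185: heading 39 -> 224
RT 108: heading 224 -> 116
FD 9: (29.252,-24.032) -> (25.306,-15.943) [heading=116, draw]
FD 18: (25.306,-15.943) -> (17.416,0.235) [heading=116, draw]
Final: pos=(17.416,0.235), heading=116, 6 segment(s) drawn
Segments drawn: 6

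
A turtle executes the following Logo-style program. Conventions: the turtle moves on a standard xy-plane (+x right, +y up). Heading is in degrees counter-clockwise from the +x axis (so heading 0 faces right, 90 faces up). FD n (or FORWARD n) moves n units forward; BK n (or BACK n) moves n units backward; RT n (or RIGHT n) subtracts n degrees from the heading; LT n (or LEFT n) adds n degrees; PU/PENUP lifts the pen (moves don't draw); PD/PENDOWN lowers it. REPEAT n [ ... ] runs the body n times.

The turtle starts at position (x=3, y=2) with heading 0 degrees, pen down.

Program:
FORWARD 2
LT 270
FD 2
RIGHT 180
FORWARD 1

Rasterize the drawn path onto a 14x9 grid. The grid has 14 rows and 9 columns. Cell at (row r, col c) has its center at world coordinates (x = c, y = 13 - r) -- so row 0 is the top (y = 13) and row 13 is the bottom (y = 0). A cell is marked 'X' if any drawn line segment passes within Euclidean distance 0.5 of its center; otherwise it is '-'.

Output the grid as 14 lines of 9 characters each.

Answer: ---------
---------
---------
---------
---------
---------
---------
---------
---------
---------
---------
---XXX---
-----X---
-----X---

Derivation:
Segment 0: (3,2) -> (5,2)
Segment 1: (5,2) -> (5,0)
Segment 2: (5,0) -> (5,1)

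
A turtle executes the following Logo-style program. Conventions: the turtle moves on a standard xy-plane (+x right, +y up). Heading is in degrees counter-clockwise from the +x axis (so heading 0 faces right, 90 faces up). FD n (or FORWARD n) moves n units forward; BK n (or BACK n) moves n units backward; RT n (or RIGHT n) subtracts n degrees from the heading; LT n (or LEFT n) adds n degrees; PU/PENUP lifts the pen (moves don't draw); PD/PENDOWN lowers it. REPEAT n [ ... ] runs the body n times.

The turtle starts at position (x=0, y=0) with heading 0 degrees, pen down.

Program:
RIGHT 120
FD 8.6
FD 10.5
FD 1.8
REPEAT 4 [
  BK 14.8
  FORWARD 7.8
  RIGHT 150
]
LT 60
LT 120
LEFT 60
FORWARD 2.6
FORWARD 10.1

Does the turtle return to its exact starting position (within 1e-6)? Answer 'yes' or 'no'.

Answer: no

Derivation:
Executing turtle program step by step:
Start: pos=(0,0), heading=0, pen down
RT 120: heading 0 -> 240
FD 8.6: (0,0) -> (-4.3,-7.448) [heading=240, draw]
FD 10.5: (-4.3,-7.448) -> (-9.55,-16.541) [heading=240, draw]
FD 1.8: (-9.55,-16.541) -> (-10.45,-18.1) [heading=240, draw]
REPEAT 4 [
  -- iteration 1/4 --
  BK 14.8: (-10.45,-18.1) -> (-3.05,-5.283) [heading=240, draw]
  FD 7.8: (-3.05,-5.283) -> (-6.95,-12.038) [heading=240, draw]
  RT 150: heading 240 -> 90
  -- iteration 2/4 --
  BK 14.8: (-6.95,-12.038) -> (-6.95,-26.838) [heading=90, draw]
  FD 7.8: (-6.95,-26.838) -> (-6.95,-19.038) [heading=90, draw]
  RT 150: heading 90 -> 300
  -- iteration 3/4 --
  BK 14.8: (-6.95,-19.038) -> (-14.35,-6.221) [heading=300, draw]
  FD 7.8: (-14.35,-6.221) -> (-10.45,-12.976) [heading=300, draw]
  RT 150: heading 300 -> 150
  -- iteration 4/4 --
  BK 14.8: (-10.45,-12.976) -> (2.367,-20.376) [heading=150, draw]
  FD 7.8: (2.367,-20.376) -> (-4.388,-16.476) [heading=150, draw]
  RT 150: heading 150 -> 0
]
LT 60: heading 0 -> 60
LT 120: heading 60 -> 180
LT 60: heading 180 -> 240
FD 2.6: (-4.388,-16.476) -> (-5.688,-18.727) [heading=240, draw]
FD 10.1: (-5.688,-18.727) -> (-10.738,-27.474) [heading=240, draw]
Final: pos=(-10.738,-27.474), heading=240, 13 segment(s) drawn

Start position: (0, 0)
Final position: (-10.738, -27.474)
Distance = 29.498; >= 1e-6 -> NOT closed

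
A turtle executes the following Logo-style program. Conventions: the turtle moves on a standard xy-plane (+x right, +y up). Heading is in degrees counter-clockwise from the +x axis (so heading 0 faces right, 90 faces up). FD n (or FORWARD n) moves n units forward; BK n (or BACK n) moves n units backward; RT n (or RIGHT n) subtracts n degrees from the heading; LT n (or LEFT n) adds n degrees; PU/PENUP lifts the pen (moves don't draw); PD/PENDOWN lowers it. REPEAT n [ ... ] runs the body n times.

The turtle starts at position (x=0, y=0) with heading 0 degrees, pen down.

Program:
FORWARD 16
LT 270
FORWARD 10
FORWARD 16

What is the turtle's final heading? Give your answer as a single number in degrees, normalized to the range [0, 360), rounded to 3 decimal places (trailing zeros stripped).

Answer: 270

Derivation:
Executing turtle program step by step:
Start: pos=(0,0), heading=0, pen down
FD 16: (0,0) -> (16,0) [heading=0, draw]
LT 270: heading 0 -> 270
FD 10: (16,0) -> (16,-10) [heading=270, draw]
FD 16: (16,-10) -> (16,-26) [heading=270, draw]
Final: pos=(16,-26), heading=270, 3 segment(s) drawn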